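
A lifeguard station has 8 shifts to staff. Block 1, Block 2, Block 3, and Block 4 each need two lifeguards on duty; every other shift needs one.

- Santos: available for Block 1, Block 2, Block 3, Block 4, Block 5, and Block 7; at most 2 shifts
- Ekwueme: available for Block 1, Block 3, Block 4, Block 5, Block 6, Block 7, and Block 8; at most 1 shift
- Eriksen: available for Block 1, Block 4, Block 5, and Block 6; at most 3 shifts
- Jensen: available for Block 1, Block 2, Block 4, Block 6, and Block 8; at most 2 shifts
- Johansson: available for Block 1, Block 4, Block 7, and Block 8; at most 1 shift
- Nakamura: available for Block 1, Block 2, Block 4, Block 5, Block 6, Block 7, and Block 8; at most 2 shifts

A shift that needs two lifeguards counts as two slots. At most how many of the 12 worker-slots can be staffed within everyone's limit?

Total capacity across all lifeguards is 2+1+3+2+1+2 = 11, and 12 slots are needed, so at most 11 can be filled.
An assignment achieving 11: Block 1→Eriksen+Nakamura, Block 2→Santos+Jensen, Block 3→Santos+Ekwueme, Block 4→Nakamura, Block 5→Eriksen, Block 6→Eriksen, Block 7→Johansson, Block 8→Jensen.
Loads: Santos 2/2, Ekwueme 1/1, Eriksen 3/3, Jensen 2/2, Johansson 1/1, Nakamura 2/2.

11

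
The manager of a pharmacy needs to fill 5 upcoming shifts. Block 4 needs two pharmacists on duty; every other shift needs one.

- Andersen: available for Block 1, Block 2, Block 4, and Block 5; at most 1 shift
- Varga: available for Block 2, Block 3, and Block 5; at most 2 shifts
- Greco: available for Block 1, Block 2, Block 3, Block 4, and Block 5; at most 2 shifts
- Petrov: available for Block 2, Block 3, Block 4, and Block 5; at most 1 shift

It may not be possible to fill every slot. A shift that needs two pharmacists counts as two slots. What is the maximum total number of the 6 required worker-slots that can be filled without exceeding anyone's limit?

6

Total capacity across all pharmacists is 1+2+2+1 = 6, and 6 slots are needed, so at most 6 can be filled.
An assignment achieving 6: Block 1→Andersen, Block 2→Varga, Block 3→Varga, Block 4→Greco+Petrov, Block 5→Greco.
Loads: Andersen 1/1, Varga 2/2, Greco 2/2, Petrov 1/1.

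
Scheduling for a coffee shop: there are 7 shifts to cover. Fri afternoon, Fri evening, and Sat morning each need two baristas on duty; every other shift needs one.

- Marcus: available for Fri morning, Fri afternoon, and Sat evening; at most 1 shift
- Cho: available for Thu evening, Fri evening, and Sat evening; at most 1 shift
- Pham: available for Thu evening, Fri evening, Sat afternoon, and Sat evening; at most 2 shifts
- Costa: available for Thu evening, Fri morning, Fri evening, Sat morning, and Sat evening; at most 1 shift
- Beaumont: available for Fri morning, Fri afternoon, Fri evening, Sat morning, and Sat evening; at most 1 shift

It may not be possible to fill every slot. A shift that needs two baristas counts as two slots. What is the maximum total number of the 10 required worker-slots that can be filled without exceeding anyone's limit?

6

Total capacity across all baristas is 1+1+2+1+1 = 6, and 10 slots are needed, so at most 6 can be filled.
An assignment achieving 6: Thu evening→Cho, Fri afternoon→Marcus+Beaumont, Fri evening→Pham, Sat morning→Costa, Sat afternoon→Pham.
Loads: Marcus 1/1, Cho 1/1, Pham 2/2, Costa 1/1, Beaumont 1/1.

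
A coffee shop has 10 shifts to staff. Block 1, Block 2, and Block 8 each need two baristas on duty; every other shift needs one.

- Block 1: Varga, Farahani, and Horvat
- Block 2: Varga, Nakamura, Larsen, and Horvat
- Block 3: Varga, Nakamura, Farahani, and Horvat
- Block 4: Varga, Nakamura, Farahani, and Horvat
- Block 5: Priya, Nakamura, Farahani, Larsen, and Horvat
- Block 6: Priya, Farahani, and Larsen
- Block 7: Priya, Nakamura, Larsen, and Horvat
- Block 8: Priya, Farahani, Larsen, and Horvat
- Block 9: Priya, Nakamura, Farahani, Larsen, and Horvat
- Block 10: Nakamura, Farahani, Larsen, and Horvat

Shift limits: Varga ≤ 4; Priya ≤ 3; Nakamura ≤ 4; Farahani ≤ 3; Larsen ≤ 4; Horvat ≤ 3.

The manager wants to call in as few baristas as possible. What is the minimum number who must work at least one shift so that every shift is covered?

4

13 slots to fill and no one can take more than 4, so at least ⌈13/4⌉ = 4 baristas are needed.
Varga, Priya, Nakamura, and Farahani alone can cover everything: Block 1→Varga+Farahani, Block 2→Varga+Nakamura, Block 3→Varga, Block 4→Varga, Block 5→Nakamura, Block 6→Priya, Block 7→Priya, Block 8→Priya+Farahani, Block 9→Nakamura, Block 10→Nakamura.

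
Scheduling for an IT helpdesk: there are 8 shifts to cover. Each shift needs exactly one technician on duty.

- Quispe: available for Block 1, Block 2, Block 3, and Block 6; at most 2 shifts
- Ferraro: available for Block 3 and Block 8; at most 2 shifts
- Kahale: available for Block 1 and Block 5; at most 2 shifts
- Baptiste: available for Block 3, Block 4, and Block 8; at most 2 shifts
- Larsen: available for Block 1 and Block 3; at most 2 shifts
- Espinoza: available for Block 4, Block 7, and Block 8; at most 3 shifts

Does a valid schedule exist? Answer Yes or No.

Yes

Block 2 can only be covered by Quispe, so that assignment is forced.
Block 5 can only be covered by Kahale, so that assignment is forced.
Block 6 can only be covered by Quispe, so that assignment is forced.
One valid schedule: Block 1→Kahale, Block 2→Quispe, Block 3→Ferraro, Block 4→Baptiste, Block 5→Kahale, Block 6→Quispe, Block 7→Espinoza, Block 8→Ferraro.
Loads: Quispe 2/2, Ferraro 2/2, Kahale 2/2, Baptiste 1/2, Larsen 0/2, Espinoza 1/3 — all within limits.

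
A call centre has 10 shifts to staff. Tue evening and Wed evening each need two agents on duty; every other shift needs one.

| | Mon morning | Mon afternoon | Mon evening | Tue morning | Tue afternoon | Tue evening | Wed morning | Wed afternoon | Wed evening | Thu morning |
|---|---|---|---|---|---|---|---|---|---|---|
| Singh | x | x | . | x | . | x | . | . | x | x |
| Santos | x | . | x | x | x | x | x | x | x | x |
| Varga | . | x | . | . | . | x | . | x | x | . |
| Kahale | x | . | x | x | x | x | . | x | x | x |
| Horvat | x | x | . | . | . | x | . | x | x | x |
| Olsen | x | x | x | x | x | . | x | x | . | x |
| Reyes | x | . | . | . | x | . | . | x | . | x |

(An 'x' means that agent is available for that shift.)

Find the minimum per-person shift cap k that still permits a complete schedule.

2

With 7 agents and 12 worker-slots to fill, someone must work at least ⌈12/7⌉ = 2 shifts, so k ≥ 2.
k = 2 works: Mon morning→Kahale, Mon afternoon→Singh, Mon evening→Santos, Tue morning→Singh, Tue afternoon→Kahale, Tue evening→Varga+Horvat, Wed morning→Santos, Wed afternoon→Olsen, Wed evening→Varga+Horvat, Thu morning→Olsen.
Loads: Singh 2, Santos 2, Varga 2, Kahale 2, Horvat 2, Olsen 2, Reyes 0 — all ≤ 2.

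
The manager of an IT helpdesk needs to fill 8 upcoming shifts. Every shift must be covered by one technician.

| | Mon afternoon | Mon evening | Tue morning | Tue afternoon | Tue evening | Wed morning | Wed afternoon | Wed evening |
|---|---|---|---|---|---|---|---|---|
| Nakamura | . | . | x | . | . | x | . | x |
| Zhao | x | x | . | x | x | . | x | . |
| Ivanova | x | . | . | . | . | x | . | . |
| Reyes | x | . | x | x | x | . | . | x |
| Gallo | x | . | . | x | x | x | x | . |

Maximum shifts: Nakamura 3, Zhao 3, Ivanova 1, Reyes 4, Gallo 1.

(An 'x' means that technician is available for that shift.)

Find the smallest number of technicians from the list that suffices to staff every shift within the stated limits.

3

8 slots to fill and no one can take more than 4, so at least ⌈8/4⌉ = 2 technicians are needed.
Any 2 technicians together have capacity at most 4+3 = 7 < 8 slots, so 2 can never suffice.
Nakamura, Zhao, and Reyes alone can cover everything: Mon afternoon→Zhao, Mon evening→Zhao, Tue morning→Nakamura, Tue afternoon→Reyes, Tue evening→Reyes, Wed morning→Nakamura, Wed afternoon→Zhao, Wed evening→Nakamura.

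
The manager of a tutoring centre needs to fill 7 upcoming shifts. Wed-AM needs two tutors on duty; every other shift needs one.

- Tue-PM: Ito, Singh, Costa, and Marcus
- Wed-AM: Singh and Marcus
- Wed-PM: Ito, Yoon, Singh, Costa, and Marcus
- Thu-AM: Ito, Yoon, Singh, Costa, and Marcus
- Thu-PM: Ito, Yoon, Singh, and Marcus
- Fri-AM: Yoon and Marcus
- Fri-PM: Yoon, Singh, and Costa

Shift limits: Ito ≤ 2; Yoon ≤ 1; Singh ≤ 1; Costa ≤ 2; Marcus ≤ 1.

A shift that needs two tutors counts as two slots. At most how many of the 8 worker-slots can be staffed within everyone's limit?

Total capacity across all tutors is 2+1+1+2+1 = 7, and 8 slots are needed, so at most 7 can be filled.
An assignment achieving 7: Tue-PM→Ito, Wed-AM→Singh+Marcus, Wed-PM→Costa, Thu-PM→Ito, Fri-AM→Yoon, Fri-PM→Costa.
Loads: Ito 2/2, Yoon 1/1, Singh 1/1, Costa 2/2, Marcus 1/1.

7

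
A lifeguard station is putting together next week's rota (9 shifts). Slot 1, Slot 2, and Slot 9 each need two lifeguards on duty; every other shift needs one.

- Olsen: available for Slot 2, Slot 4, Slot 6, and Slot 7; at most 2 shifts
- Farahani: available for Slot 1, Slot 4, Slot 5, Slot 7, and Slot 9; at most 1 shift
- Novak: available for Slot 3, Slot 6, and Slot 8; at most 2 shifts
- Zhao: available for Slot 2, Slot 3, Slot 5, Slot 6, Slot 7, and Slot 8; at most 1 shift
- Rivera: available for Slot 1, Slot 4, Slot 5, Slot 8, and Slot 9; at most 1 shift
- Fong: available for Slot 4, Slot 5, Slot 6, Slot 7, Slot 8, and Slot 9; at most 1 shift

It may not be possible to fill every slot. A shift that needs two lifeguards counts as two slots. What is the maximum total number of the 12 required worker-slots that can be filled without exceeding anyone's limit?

Total capacity across all lifeguards is 2+1+2+1+1+1 = 8, and 12 slots are needed, so at most 8 can be filled.
An assignment achieving 8: Slot 1→Farahani+Rivera, Slot 2→Olsen+Zhao, Slot 3→Novak, Slot 4→Olsen, Slot 6→Novak, Slot 9→Fong.
Loads: Olsen 2/2, Farahani 1/1, Novak 2/2, Zhao 1/1, Rivera 1/1, Fong 1/1.

8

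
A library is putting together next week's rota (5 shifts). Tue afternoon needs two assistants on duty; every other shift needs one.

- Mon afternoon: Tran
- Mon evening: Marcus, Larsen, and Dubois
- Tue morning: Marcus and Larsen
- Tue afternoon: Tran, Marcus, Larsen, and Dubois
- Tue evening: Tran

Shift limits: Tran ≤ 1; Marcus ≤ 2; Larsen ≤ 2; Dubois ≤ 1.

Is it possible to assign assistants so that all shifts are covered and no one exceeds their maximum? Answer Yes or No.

No

Total capacity is 6 and 6 slots are needed, so capacity alone doesn't rule it out.
Shifts {Mon afternoon, Tue evening} need 2 worker-slots in total, but the assistants available for any of those shifts (Tran) can supply at most 1 among them. So no valid schedule exists.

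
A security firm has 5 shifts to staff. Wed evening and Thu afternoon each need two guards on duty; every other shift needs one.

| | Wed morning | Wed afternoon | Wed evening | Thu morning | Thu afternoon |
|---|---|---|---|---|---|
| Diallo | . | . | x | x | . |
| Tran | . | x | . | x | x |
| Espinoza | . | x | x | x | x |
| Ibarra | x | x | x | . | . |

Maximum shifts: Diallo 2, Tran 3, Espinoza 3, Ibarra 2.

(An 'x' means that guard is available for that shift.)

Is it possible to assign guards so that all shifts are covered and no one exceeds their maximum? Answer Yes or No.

Wed morning can only be covered by Ibarra, so that assignment is forced.
Thu afternoon can only be covered by Tran and Espinoza, so that assignment is forced.
One valid schedule: Wed morning→Ibarra, Wed afternoon→Tran, Wed evening→Diallo+Espinoza, Thu morning→Diallo, Thu afternoon→Tran+Espinoza.
Loads: Diallo 2/2, Tran 2/3, Espinoza 2/3, Ibarra 1/2 — all within limits.

Yes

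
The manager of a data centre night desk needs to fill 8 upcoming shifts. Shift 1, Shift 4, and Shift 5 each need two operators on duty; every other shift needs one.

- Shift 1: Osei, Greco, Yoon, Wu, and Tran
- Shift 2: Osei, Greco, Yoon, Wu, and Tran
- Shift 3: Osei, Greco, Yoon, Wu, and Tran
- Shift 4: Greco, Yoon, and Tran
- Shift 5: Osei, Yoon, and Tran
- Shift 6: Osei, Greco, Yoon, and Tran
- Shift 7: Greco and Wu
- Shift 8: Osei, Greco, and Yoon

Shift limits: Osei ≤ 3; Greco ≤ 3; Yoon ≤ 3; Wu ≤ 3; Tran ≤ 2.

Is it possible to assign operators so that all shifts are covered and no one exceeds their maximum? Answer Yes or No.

Yes

One valid schedule: Shift 1→Wu+Tran, Shift 2→Greco, Shift 3→Yoon, Shift 4→Greco+Yoon, Shift 5→Osei+Yoon, Shift 6→Osei, Shift 7→Greco, Shift 8→Osei.
Loads: Osei 3/3, Greco 3/3, Yoon 3/3, Wu 1/3, Tran 1/2 — all within limits.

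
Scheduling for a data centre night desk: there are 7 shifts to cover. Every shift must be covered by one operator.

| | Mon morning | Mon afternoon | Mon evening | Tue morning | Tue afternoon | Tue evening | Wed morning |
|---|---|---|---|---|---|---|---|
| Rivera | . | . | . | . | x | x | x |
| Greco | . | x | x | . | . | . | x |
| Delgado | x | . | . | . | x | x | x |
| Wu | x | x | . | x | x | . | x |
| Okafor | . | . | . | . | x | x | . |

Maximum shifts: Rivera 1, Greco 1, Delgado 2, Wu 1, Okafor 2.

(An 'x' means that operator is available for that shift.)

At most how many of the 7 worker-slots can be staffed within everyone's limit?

Total capacity across all operators is 1+1+2+1+2 = 7, and 7 slots are needed, so at most 7 can be filled.
Shifts {Mon afternoon, Mon evening, Tue morning} need 3 slots but only Greco and Wu are available for them, supplying at most 2 — so at least 1 slot must go unfilled.
An assignment achieving 6: Mon morning→Delgado, Mon evening→Greco, Tue morning→Wu, Tue afternoon→Okafor, Tue evening→Rivera, Wed morning→Delgado.
Loads: Rivera 1/1, Greco 1/1, Delgado 2/2, Wu 1/1, Okafor 1/2.

6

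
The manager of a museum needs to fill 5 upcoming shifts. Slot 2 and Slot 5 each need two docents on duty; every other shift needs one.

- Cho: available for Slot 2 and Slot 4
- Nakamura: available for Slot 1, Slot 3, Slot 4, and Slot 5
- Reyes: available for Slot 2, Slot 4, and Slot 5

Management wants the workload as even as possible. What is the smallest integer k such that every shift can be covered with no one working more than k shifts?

3

With 3 docents and 7 worker-slots to fill, someone must work at least ⌈7/3⌉ = 3 shifts, so k ≥ 3.
k = 3 works: Slot 1→Nakamura, Slot 2→Cho+Reyes, Slot 3→Nakamura, Slot 4→Cho, Slot 5→Nakamura+Reyes.
Loads: Cho 2, Nakamura 3, Reyes 2 — all ≤ 3.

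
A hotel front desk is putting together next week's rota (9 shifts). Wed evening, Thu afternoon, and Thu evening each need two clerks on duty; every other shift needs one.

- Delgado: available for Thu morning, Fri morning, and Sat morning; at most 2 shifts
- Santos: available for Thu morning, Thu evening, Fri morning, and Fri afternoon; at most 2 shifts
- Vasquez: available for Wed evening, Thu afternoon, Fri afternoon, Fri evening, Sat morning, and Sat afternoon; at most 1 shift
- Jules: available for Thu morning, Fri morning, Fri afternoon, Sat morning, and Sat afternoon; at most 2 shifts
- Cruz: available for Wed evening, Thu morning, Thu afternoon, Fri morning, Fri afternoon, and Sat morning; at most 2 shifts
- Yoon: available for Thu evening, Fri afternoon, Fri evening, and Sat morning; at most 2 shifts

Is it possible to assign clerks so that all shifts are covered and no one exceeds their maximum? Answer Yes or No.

Shifts {Wed evening, Thu afternoon} need 4 worker-slots in total, but the clerks available for any of those shifts (Vasquez and Cruz) can supply at most 3 among them. So no valid schedule exists.

No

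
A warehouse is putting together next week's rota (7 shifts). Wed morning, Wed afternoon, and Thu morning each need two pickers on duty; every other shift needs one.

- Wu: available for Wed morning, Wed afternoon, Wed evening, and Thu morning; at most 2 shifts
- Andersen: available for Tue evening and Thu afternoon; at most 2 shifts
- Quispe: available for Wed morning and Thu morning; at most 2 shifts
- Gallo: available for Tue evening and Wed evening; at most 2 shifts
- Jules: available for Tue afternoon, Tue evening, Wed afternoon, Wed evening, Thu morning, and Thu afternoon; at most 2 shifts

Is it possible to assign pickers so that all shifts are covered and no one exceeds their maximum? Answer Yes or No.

No

Total capacity is 10 and 10 slots are needed, so capacity alone doesn't rule it out.
Shifts {Tue afternoon, Wed morning, Wed afternoon, Thu morning} need 7 worker-slots in total, but the pickers available for any of those shifts (Wu, Quispe, and Jules) can supply at most 6 among them. So no valid schedule exists.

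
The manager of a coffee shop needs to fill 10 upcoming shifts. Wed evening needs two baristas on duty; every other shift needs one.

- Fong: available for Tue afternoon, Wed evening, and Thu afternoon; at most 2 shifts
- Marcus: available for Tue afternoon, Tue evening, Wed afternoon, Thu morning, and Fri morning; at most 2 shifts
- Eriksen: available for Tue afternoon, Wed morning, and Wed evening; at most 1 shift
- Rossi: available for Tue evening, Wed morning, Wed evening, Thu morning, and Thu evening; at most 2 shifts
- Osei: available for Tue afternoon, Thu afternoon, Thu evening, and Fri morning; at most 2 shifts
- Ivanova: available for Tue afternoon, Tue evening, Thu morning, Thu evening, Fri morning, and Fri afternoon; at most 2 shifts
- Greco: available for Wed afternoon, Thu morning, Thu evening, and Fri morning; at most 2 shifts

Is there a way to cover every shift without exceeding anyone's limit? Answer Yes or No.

Fri afternoon can only be covered by Ivanova, so that assignment is forced.
One valid schedule: Tue afternoon→Ivanova, Tue evening→Marcus, Wed morning→Eriksen, Wed afternoon→Marcus, Wed evening→Fong+Rossi, Thu morning→Rossi, Thu afternoon→Fong, Thu evening→Osei, Fri morning→Osei, Fri afternoon→Ivanova.
Loads: Fong 2/2, Marcus 2/2, Eriksen 1/1, Rossi 2/2, Osei 2/2, Ivanova 2/2, Greco 0/2 — all within limits.

Yes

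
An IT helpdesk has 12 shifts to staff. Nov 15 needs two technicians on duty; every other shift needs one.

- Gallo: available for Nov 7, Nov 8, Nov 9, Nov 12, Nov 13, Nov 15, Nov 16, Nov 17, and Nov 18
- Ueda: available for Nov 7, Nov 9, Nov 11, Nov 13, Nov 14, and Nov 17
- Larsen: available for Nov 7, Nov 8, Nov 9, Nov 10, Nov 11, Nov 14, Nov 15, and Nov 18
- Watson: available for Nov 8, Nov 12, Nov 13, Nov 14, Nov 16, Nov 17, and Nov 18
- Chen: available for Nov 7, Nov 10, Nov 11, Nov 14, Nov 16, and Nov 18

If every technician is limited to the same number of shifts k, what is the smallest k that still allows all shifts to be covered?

With 5 technicians and 13 worker-slots to fill, someone must work at least ⌈13/5⌉ = 3 shifts, so k ≥ 3.
k = 3 works: Nov 7→Larsen, Nov 8→Gallo, Nov 9→Ueda, Nov 10→Larsen, Nov 11→Ueda, Nov 12→Gallo, Nov 13→Ueda, Nov 14→Watson, Nov 15→Gallo+Larsen, Nov 16→Watson, Nov 17→Watson, Nov 18→Chen.
Loads: Gallo 3, Ueda 3, Larsen 3, Watson 3, Chen 1 — all ≤ 3.

3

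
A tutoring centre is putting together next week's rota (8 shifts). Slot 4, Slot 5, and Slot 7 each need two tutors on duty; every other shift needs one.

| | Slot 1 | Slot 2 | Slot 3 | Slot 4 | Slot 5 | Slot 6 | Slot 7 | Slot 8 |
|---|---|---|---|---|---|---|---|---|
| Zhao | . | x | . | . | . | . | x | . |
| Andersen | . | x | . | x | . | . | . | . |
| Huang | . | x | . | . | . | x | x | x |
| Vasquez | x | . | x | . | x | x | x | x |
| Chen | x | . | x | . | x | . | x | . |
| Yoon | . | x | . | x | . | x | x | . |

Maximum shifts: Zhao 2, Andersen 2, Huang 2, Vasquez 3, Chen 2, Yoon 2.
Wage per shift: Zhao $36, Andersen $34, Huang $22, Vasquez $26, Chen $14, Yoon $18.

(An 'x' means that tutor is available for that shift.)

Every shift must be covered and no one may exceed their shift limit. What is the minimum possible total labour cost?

Slot 4 can only be covered by Andersen and Yoon, so that assignment is forced.
Slot 5 can only be covered by Vasquez and Chen, so that assignment is forced.
Picking the cheapest available tutor for each shift independently would cost $210, but that ignores the shift limits.
An optimal schedule: Slot 1→Chen, Slot 2→Andersen, Slot 3→Vasquez, Slot 4→Yoon+Andersen, Slot 5→Chen+Vasquez, Slot 6→Yoon, Slot 7→Huang+Vasquez, Slot 8→Huang.
Total: 14 + 34 + 26 + 18 + 34 + 14 + 26 + 18 + 22 + 26 + 22 = $254.

$254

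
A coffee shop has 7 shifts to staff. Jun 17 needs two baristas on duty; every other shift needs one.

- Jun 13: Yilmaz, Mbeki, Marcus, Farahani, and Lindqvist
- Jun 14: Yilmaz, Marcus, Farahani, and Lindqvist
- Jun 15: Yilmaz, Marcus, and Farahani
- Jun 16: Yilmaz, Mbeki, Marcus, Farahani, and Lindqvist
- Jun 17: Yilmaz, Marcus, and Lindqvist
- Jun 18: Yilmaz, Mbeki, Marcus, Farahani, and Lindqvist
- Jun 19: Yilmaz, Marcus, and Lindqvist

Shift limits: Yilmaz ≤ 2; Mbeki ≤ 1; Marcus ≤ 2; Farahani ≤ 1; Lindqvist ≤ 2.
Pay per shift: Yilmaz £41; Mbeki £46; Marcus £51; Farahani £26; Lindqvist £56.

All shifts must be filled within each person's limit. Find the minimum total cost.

Picking the cheapest available barista for each shift independently would cost £263, but that ignores the shift limits.
An optimal schedule: Jun 13→Mbeki, Jun 14→Farahani, Jun 15→Yilmaz, Jun 16→Lindqvist, Jun 17→Yilmaz+Marcus, Jun 18→Lindqvist, Jun 19→Marcus.
Total: 46 + 26 + 41 + 56 + 41 + 51 + 56 + 51 = £368.

£368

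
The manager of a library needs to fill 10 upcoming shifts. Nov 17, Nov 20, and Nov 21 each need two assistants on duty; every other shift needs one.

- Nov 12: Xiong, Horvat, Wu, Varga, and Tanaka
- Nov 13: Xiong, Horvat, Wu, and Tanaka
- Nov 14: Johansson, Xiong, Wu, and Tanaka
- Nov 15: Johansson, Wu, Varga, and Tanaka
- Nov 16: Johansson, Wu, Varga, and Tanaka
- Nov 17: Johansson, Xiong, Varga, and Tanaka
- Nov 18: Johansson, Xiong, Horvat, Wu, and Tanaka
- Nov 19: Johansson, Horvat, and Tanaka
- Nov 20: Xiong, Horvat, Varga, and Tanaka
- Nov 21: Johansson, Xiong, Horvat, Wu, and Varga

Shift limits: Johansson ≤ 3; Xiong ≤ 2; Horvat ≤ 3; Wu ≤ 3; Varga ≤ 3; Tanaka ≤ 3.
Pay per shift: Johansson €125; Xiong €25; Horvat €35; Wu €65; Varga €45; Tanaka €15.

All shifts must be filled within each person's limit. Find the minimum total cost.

€465

Picking the cheapest available assistant for each shift independently would cost €245, but that ignores the shift limits.
An optimal schedule: Nov 12→Horvat, Nov 13→Tanaka, Nov 14→Tanaka, Nov 15→Varga, Nov 16→Varga, Nov 17→Xiong+Varga, Nov 18→Wu, Nov 19→Tanaka, Nov 20→Xiong+Horvat, Nov 21→Horvat+Wu.
Total: 35 + 15 + 15 + 45 + 45 + 25 + 45 + 65 + 15 + 25 + 35 + 35 + 65 = €465.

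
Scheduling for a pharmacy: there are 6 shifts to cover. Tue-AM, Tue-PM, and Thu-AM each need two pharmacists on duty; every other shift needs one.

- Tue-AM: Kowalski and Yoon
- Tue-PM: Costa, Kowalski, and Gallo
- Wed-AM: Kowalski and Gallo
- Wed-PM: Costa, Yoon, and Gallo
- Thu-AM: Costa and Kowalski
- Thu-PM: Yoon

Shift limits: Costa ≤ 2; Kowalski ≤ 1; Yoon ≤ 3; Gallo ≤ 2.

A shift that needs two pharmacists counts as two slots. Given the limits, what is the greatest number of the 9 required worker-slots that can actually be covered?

Total capacity across all pharmacists is 2+1+3+2 = 8, and 9 slots are needed, so at most 8 can be filled.
An assignment achieving 8: Tue-AM→Kowalski+Yoon, Tue-PM→Costa+Gallo, Wed-AM→Gallo, Wed-PM→Yoon, Thu-AM→Costa, Thu-PM→Yoon.
Loads: Costa 2/2, Kowalski 1/1, Yoon 3/3, Gallo 2/2.

8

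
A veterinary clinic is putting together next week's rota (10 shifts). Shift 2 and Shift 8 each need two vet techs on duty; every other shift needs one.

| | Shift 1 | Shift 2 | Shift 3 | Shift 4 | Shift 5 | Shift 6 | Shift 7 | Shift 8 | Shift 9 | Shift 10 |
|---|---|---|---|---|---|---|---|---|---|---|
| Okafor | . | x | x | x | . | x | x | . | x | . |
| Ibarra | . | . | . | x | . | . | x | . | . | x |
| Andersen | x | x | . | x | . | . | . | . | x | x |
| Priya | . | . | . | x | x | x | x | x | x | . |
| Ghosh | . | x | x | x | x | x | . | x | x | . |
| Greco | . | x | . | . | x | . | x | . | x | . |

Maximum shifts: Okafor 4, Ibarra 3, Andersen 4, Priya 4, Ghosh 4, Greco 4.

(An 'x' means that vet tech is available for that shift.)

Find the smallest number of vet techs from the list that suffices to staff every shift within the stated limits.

3

12 slots to fill and no one can take more than 4, so at least ⌈12/4⌉ = 3 vet techs are needed.
Andersen, Priya, and Ghosh alone can cover everything: Shift 1→Andersen, Shift 2→Andersen+Ghosh, Shift 3→Ghosh, Shift 4→Andersen, Shift 5→Priya, Shift 6→Priya, Shift 7→Priya, Shift 8→Priya+Ghosh, Shift 9→Ghosh, Shift 10→Andersen.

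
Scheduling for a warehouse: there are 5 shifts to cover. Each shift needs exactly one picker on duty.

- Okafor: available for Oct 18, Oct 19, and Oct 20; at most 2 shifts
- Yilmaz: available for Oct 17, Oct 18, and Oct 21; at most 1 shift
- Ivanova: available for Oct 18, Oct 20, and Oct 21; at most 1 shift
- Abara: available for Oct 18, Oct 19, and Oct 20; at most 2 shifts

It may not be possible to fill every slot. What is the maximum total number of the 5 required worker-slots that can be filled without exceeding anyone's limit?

5

Total capacity across all pickers is 2+1+1+2 = 6, and 5 slots are needed, so at most 5 can be filled.
An assignment achieving 5: Oct 17→Yilmaz, Oct 18→Abara, Oct 19→Okafor, Oct 20→Okafor, Oct 21→Ivanova.
Loads: Okafor 2/2, Yilmaz 1/1, Ivanova 1/1, Abara 1/2.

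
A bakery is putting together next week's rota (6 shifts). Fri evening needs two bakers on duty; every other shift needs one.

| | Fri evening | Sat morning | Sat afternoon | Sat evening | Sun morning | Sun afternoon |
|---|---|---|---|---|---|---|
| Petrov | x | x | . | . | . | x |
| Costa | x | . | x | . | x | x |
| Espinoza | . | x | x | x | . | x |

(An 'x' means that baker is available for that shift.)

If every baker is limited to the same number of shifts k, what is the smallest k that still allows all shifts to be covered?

3

With 3 bakers and 7 worker-slots to fill, someone must work at least ⌈7/3⌉ = 3 shifts, so k ≥ 3.
k = 3 works: Fri evening→Petrov+Costa, Sat morning→Petrov, Sat afternoon→Costa, Sat evening→Espinoza, Sun morning→Costa, Sun afternoon→Petrov.
Loads: Petrov 3, Costa 3, Espinoza 1 — all ≤ 3.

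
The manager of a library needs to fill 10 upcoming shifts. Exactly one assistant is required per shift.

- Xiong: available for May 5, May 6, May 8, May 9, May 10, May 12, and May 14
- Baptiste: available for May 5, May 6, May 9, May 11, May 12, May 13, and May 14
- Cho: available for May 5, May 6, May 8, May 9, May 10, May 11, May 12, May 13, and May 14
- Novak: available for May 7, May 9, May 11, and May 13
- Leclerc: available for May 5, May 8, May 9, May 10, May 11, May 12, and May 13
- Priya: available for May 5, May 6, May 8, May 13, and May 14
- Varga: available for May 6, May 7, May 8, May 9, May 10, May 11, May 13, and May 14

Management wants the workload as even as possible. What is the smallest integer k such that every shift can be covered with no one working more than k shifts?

2

With 7 assistants and 10 worker-slots to fill, someone must work at least ⌈10/7⌉ = 2 shifts, so k ≥ 2.
k = 2 works: May 5→Baptiste, May 6→Baptiste, May 7→Novak, May 8→Cho, May 9→Novak, May 10→Xiong, May 11→Cho, May 12→Xiong, May 13→Leclerc, May 14→Priya.
Loads: Xiong 2, Baptiste 2, Cho 2, Novak 2, Leclerc 1, Priya 1, Varga 0 — all ≤ 2.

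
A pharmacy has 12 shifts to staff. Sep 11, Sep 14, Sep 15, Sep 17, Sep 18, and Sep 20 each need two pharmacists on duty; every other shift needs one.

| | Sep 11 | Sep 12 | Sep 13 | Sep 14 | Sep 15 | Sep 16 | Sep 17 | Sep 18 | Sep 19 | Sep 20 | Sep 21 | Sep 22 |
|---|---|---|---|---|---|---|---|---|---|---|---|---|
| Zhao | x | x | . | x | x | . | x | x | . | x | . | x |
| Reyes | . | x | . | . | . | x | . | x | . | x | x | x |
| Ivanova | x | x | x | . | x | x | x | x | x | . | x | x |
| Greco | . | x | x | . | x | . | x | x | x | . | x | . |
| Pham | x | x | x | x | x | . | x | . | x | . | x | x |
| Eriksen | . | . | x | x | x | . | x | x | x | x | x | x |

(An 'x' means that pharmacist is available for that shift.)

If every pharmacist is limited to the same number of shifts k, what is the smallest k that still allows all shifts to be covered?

3

With 6 pharmacists and 18 worker-slots to fill, someone must work at least ⌈18/6⌉ = 3 shifts, so k ≥ 3.
k = 3 works: Sep 11→Zhao+Ivanova, Sep 12→Reyes, Sep 13→Ivanova, Sep 14→Zhao+Pham, Sep 15→Greco+Eriksen, Sep 16→Reyes, Sep 17→Pham+Eriksen, Sep 18→Greco+Eriksen, Sep 19→Ivanova, Sep 20→Zhao+Reyes, Sep 21→Greco, Sep 22→Pham.
Loads: Zhao 3, Reyes 3, Ivanova 3, Greco 3, Pham 3, Eriksen 3 — all ≤ 3.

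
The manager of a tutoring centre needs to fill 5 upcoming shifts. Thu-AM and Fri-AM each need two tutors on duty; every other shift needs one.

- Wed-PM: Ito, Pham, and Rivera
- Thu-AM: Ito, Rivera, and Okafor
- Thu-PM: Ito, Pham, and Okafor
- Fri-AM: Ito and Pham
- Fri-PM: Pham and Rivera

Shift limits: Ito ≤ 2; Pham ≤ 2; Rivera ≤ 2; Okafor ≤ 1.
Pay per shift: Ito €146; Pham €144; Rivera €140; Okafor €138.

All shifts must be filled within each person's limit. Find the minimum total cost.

Fri-AM can only be covered by Ito and Pham, so that assignment is forced.
Picking the cheapest available tutor for each shift independently would cost €986, but that ignores the shift limits.
An optimal schedule: Wed-PM→Rivera, Thu-AM→Ito+Rivera, Thu-PM→Okafor, Fri-AM→Ito+Pham, Fri-PM→Pham.
Total: 140 + 146 + 140 + 138 + 146 + 144 + 144 = €998.

€998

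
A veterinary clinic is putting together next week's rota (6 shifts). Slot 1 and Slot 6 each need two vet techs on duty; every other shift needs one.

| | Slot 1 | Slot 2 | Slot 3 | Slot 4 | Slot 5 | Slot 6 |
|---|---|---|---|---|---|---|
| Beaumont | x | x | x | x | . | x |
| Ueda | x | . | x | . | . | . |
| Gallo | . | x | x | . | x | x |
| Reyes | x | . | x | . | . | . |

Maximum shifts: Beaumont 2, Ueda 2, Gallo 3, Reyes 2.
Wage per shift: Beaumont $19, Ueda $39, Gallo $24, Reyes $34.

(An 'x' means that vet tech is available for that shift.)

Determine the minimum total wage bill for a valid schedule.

$217

Slot 4 can only be covered by Beaumont, so that assignment is forced.
Slot 5 can only be covered by Gallo, so that assignment is forced.
Slot 6 can only be covered by Beaumont and Gallo, so that assignment is forced.
Picking the cheapest available vet tech for each shift independently would cost $177, but that ignores the shift limits.
An optimal schedule: Slot 1→Reyes+Ueda, Slot 2→Gallo, Slot 3→Reyes, Slot 4→Beaumont, Slot 5→Gallo, Slot 6→Beaumont+Gallo.
Total: 34 + 39 + 24 + 34 + 19 + 24 + 19 + 24 = $217.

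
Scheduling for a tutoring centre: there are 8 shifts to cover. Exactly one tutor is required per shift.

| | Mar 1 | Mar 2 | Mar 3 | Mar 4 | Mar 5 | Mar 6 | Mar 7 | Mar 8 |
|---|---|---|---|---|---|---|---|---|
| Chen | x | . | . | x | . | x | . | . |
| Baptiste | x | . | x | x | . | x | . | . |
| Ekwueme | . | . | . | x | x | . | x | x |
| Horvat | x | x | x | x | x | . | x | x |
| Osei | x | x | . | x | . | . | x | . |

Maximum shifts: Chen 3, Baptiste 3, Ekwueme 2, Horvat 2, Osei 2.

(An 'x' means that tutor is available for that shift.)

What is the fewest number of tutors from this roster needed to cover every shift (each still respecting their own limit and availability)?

4

8 slots to fill and no one can take more than 3, so at least ⌈8/3⌉ = 3 tutors are needed.
No set of 3 tutors can cover every shift (each such set leaves at least one shift with no one available or exceeds a cap).
Chen, Baptiste, Ekwueme, and Horvat alone can cover everything: Mar 1→Chen, Mar 2→Horvat, Mar 3→Baptiste, Mar 4→Chen, Mar 5→Ekwueme, Mar 6→Chen, Mar 7→Ekwueme, Mar 8→Horvat.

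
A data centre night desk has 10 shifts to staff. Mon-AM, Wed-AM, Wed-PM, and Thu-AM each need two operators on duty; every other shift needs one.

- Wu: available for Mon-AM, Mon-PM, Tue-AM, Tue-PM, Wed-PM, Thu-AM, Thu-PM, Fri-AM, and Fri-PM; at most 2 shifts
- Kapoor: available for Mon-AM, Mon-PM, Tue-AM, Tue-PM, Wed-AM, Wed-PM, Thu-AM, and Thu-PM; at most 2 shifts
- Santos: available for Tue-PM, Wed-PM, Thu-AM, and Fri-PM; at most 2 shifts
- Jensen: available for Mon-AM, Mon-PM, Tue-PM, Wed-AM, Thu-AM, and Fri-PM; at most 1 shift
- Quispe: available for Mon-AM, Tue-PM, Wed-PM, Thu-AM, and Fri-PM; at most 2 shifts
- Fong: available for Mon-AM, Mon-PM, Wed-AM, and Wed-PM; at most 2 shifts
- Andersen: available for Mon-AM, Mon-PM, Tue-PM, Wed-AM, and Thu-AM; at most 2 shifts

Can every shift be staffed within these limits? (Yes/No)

No

Total capacity is 2+2+2+1+2+2+2 = 13 but 14 worker-slots are needed — infeasible.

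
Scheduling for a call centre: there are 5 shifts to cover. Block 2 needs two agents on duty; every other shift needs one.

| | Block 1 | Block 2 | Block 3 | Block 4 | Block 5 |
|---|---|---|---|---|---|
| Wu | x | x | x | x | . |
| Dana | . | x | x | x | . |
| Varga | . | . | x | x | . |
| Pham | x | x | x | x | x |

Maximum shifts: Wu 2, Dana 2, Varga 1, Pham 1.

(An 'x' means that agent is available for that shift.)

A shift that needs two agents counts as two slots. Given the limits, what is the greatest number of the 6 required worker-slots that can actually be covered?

Total capacity across all agents is 2+2+1+1 = 6, and 6 slots are needed, so at most 6 can be filled.
An assignment achieving 6: Block 1→Wu, Block 2→Wu+Dana, Block 3→Dana, Block 4→Varga, Block 5→Pham.
Loads: Wu 2/2, Dana 2/2, Varga 1/1, Pham 1/1.

6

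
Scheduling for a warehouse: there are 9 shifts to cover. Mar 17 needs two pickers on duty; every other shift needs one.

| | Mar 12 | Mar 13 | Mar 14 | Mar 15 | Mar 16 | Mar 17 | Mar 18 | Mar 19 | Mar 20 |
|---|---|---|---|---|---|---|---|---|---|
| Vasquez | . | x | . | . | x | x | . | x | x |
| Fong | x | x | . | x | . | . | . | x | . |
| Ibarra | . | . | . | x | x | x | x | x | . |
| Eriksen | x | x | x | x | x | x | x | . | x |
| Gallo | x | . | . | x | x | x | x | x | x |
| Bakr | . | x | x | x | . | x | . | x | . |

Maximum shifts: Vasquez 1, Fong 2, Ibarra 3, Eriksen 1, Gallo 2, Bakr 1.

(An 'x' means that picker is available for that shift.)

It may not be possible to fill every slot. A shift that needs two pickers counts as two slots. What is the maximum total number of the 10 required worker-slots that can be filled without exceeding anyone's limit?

10

Total capacity across all pickers is 1+2+3+1+2+1 = 10, and 10 slots are needed, so at most 10 can be filled.
An assignment achieving 10: Mar 12→Fong, Mar 13→Fong, Mar 14→Eriksen, Mar 15→Ibarra, Mar 16→Ibarra, Mar 17→Gallo+Bakr, Mar 18→Ibarra, Mar 19→Gallo, Mar 20→Vasquez.
Loads: Vasquez 1/1, Fong 2/2, Ibarra 3/3, Eriksen 1/1, Gallo 2/2, Bakr 1/1.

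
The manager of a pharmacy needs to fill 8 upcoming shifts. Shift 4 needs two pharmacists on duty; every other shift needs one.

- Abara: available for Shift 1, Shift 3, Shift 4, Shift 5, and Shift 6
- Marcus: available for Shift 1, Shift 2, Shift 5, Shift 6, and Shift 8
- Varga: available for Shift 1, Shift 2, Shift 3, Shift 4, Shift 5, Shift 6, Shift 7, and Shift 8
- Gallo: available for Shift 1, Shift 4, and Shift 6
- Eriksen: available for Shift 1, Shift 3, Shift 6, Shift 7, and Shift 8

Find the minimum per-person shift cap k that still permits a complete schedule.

2

With 5 pharmacists and 9 worker-slots to fill, someone must work at least ⌈9/5⌉ = 2 shifts, so k ≥ 2.
k = 2 works: Shift 1→Gallo, Shift 2→Marcus, Shift 3→Abara, Shift 4→Abara+Varga, Shift 5→Marcus, Shift 6→Gallo, Shift 7→Varga, Shift 8→Eriksen.
Loads: Abara 2, Marcus 2, Varga 2, Gallo 2, Eriksen 1 — all ≤ 2.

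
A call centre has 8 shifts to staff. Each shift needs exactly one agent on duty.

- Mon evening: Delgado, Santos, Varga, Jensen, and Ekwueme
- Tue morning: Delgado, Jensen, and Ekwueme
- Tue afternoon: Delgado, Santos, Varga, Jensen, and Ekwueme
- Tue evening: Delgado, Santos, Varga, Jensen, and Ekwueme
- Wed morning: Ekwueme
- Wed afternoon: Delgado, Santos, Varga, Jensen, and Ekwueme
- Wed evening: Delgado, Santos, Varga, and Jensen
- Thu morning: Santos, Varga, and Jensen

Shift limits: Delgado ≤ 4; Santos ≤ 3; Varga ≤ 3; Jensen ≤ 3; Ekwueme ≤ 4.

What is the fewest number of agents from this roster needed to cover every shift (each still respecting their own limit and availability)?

8 slots to fill and no one can take more than 4, so at least ⌈8/4⌉ = 2 agents are needed.
No set of 2 agents can cover every shift (each such set leaves at least one shift with no one available or exceeds a cap).
Delgado, Santos, and Ekwueme alone can cover everything: Mon evening→Delgado, Tue morning→Delgado, Tue afternoon→Delgado, Tue evening→Santos, Wed morning→Ekwueme, Wed afternoon→Santos, Wed evening→Delgado, Thu morning→Santos.

3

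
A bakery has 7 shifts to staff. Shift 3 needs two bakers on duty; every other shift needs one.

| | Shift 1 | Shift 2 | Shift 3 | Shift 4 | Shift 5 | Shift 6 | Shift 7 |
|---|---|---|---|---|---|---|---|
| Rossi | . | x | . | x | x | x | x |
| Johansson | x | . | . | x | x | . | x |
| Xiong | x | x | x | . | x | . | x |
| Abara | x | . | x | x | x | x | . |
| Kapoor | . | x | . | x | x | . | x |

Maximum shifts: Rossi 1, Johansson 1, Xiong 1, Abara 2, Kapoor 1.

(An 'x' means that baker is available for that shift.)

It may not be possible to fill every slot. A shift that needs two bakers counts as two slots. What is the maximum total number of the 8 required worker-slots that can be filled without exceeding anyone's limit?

Total capacity across all bakers is 1+1+1+2+1 = 6, and 8 slots are needed, so at most 6 can be filled.
An assignment achieving 6: Shift 1→Johansson, Shift 2→Kapoor, Shift 3→Xiong+Abara, Shift 4→Abara, Shift 6→Rossi.
Loads: Rossi 1/1, Johansson 1/1, Xiong 1/1, Abara 2/2, Kapoor 1/1.

6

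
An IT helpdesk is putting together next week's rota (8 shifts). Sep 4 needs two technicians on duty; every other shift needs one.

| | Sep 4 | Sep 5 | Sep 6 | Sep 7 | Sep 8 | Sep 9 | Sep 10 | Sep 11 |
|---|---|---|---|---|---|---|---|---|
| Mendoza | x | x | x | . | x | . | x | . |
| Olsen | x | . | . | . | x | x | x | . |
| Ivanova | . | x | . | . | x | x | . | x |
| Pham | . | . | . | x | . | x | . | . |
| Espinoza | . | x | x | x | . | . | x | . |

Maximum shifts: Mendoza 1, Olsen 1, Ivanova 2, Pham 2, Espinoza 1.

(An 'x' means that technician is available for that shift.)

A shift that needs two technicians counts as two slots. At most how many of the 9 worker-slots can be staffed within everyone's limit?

7

Total capacity across all technicians is 1+1+2+2+1 = 7, and 9 slots are needed, so at most 7 can be filled.
An assignment achieving 7: Sep 4→Mendoza+Olsen, Sep 5→Ivanova, Sep 6→Espinoza, Sep 7→Pham, Sep 9→Pham, Sep 11→Ivanova.
Loads: Mendoza 1/1, Olsen 1/1, Ivanova 2/2, Pham 2/2, Espinoza 1/1.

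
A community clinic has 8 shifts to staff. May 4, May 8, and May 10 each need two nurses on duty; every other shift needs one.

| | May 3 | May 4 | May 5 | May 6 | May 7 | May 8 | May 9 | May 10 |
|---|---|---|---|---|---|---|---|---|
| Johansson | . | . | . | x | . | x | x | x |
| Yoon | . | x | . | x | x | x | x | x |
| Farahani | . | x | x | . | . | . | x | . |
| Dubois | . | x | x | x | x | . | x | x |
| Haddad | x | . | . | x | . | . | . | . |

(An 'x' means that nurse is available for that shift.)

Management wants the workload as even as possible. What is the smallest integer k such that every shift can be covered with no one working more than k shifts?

With 5 nurses and 11 worker-slots to fill, someone must work at least ⌈11/5⌉ = 3 shifts, so k ≥ 3.
k = 3 works: May 3→Haddad, May 4→Yoon+Farahani, May 5→Farahani, May 6→Johansson, May 7→Yoon, May 8→Johansson+Yoon, May 9→Farahani, May 10→Johansson+Dubois.
Loads: Johansson 3, Yoon 3, Farahani 3, Dubois 1, Haddad 1 — all ≤ 3.

3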